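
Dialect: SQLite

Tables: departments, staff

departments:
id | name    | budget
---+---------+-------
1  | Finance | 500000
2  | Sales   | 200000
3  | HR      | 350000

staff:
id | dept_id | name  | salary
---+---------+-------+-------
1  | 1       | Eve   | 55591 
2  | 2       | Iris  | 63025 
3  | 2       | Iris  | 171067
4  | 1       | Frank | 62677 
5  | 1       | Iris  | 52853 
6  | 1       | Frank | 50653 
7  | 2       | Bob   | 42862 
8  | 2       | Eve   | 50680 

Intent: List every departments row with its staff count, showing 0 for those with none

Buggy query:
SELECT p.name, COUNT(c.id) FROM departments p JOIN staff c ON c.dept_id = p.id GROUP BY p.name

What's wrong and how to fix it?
Bug: INNER JOIN drops departments rows that have no matching staff rows

Fix: Switch to LEFT JOIN to retain unmatched parent rows

Corrected query:
SELECT p.name, COUNT(c.id) FROM departments p LEFT JOIN staff c ON c.dept_id = p.id GROUP BY p.name

Result:
name    | COUNT(c.id)
--------+------------
Finance | 4          
HR      | 0          
Sales   | 4          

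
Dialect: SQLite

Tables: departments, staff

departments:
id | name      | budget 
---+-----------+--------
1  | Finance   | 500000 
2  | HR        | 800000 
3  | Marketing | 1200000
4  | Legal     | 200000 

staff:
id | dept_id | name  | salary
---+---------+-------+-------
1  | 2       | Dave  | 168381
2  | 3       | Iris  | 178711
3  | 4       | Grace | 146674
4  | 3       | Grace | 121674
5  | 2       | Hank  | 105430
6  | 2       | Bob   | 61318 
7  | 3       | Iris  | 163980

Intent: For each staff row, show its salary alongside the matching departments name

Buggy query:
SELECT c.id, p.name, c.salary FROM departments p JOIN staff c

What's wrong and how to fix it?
Bug: Missing join condition: each staff row is matched to all departments rows instead of just its own

Fix: Specify the join condition linking the foreign key to the parent id

Corrected query:
SELECT c.id, p.name, c.salary FROM departments p JOIN staff c ON c.dept_id = p.id

Result:
id | name      | salary
---+-----------+-------
1  | HR        | 168381
2  | Marketing | 178711
3  | Legal     | 146674
4  | Marketing | 121674
5  | HR        | 105430
6  | HR        | 61318 
7  | Marketing | 163980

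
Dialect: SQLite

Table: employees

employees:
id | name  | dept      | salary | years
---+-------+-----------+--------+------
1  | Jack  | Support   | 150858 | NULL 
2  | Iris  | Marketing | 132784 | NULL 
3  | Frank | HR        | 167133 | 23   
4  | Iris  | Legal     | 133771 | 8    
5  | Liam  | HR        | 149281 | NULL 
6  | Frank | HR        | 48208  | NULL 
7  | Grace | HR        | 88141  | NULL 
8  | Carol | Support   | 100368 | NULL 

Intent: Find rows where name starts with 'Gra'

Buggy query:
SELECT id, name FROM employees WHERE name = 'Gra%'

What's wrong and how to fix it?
Bug: Wildcards only work with LIKE; '=' treats '%' as a literal character

Fix: Use LIKE for wildcard pattern matching

Corrected query:
SELECT id, name FROM employees WHERE name LIKE 'Gra%'

Result:
id | name 
---+------
7  | Grace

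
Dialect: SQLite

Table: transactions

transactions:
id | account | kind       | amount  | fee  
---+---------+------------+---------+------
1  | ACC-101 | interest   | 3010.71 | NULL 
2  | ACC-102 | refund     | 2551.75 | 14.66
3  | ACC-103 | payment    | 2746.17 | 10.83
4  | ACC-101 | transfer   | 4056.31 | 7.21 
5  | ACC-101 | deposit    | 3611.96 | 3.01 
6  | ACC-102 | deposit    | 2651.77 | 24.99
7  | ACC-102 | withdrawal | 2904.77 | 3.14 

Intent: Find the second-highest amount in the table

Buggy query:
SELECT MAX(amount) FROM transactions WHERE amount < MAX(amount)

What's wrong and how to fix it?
Bug: MAX(amount) on the right of the comparison is an aggregate-in-WHERE error

Fix: Compute the overall MAX in a subquery, then take MAX of rows below it

Corrected query:
SELECT MAX(amount) FROM transactions WHERE amount < (SELECT MAX(amount) FROM transactions)

Result:
MAX(amount)
-----------
3611.96    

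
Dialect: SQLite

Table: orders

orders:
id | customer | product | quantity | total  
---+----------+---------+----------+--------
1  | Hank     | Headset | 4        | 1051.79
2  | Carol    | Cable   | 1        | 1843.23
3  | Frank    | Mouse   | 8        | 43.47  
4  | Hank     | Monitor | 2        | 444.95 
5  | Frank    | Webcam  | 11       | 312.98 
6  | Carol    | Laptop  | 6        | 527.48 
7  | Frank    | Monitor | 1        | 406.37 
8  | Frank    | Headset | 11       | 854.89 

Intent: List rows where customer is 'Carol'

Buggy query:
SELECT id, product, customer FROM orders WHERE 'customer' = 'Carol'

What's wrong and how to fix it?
Bug: Single quotes denote string literals in SQL; the column name is being compared as a constant string

Fix: Remove the quotes around the column name (or use double quotes for an identifier)

Corrected query:
SELECT id, product, customer FROM orders WHERE customer = 'Carol'

Result:
id | product | customer
---+---------+---------
2  | Cable   | Carol   
6  | Laptop  | Carol   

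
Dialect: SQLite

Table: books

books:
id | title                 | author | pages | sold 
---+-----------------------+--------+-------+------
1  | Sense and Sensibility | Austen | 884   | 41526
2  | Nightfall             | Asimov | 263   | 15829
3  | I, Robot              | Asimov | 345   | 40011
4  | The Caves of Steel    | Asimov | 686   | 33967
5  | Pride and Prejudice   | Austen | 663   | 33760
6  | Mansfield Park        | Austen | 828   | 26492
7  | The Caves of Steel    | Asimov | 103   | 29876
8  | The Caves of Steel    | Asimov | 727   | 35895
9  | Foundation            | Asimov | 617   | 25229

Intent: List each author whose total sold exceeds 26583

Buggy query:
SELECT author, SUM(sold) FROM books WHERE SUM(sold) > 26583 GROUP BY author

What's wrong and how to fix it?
Bug: SUM(sold) is an aggregate, but WHERE filters rows before aggregation

Fix: Move the aggregate condition to a HAVING clause

Corrected query:
SELECT author, SUM(sold) FROM books GROUP BY author HAVING SUM(sold) > 26583

Result:
author | SUM(sold)
-------+----------
Asimov | 180807   
Austen | 101778   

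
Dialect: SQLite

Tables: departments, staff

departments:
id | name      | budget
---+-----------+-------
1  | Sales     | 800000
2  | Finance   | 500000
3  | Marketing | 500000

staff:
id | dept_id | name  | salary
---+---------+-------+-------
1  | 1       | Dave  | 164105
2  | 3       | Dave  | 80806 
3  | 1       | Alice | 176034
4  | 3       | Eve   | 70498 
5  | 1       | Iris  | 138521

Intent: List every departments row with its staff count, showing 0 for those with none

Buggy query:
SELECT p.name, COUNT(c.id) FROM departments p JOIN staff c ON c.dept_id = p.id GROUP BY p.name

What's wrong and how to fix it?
Bug: An inner join excludes parents with zero children

Fix: Switch to LEFT JOIN to retain unmatched parent rows

Corrected query:
SELECT p.name, COUNT(c.id) FROM departments p LEFT JOIN staff c ON c.dept_id = p.id GROUP BY p.name

Result:
name      | COUNT(c.id)
----------+------------
Finance   | 0          
Marketing | 2          
Sales     | 3          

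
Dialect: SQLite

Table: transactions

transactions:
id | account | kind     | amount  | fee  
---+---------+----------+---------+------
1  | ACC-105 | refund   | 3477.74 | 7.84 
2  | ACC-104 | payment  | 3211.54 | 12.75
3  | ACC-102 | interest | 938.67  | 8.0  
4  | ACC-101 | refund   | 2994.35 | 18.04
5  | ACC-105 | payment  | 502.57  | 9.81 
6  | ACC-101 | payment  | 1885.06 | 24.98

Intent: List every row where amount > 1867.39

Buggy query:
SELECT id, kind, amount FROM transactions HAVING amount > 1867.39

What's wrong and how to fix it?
Bug: HAVING filters the output of aggregation, but this query has no GROUP BY and no aggregate functions, so SQLite rejects it (HAVING clause on a non-aggregate query); the condition here is per row

Fix: Use WHERE for row-level filtering

Corrected query:
SELECT id, kind, amount FROM transactions WHERE amount > 1867.39

Result:
id | kind    | amount 
---+---------+--------
1  | refund  | 3477.74
2  | payment | 3211.54
4  | refund  | 2994.35
6  | payment | 1885.06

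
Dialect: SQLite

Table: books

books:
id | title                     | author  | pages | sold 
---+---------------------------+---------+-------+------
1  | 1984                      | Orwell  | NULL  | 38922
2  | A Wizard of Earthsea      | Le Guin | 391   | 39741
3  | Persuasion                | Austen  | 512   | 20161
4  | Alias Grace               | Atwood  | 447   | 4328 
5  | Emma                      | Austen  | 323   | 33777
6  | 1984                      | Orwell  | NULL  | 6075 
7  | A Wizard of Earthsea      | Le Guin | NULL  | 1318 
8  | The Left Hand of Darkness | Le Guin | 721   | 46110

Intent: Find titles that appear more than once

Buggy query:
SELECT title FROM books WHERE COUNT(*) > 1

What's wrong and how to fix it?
Bug: COUNT(*) is an aggregate and cannot be used in WHERE

Fix: Group first, then use HAVING for the count condition

Corrected query:
SELECT title FROM books GROUP BY title HAVING COUNT(*) > 1

Result:
title               
--------------------
1984                
A Wizard of Earthsea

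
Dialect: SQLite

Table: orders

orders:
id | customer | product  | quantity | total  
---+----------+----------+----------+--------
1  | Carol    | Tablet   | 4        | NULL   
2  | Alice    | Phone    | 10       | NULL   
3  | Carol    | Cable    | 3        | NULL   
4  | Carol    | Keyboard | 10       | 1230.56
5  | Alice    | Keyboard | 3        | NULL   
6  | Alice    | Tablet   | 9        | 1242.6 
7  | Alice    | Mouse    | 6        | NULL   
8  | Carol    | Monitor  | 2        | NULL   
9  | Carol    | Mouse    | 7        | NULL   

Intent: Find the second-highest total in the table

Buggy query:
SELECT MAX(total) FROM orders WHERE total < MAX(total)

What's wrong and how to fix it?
Bug: MAX(total) on the right of the comparison is an aggregate-in-WHERE error

Fix: Compute the overall MAX in a subquery, then take MAX of rows below it

Corrected query:
SELECT MAX(total) FROM orders WHERE total < (SELECT MAX(total) FROM orders)

Result:
MAX(total)
----------
1230.56   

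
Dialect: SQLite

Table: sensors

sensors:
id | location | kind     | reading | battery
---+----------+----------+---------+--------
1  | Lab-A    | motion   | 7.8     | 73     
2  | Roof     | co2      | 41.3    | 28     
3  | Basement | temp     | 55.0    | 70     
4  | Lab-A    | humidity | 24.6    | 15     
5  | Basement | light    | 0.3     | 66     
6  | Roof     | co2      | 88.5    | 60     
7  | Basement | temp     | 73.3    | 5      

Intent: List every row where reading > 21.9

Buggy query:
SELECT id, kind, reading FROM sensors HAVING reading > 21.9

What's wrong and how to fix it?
Bug: This is a non-aggregate query (no GROUP BY, no aggregates), so in SQLite the HAVING clause is invalid here; a row-level condition belongs in WHERE

Fix: Use WHERE for row-level filtering

Corrected query:
SELECT id, kind, reading FROM sensors WHERE reading > 21.9

Result:
id | kind     | reading
---+----------+--------
2  | co2      | 41.3   
3  | temp     | 55     
4  | humidity | 24.6   
6  | co2      | 88.5   
7  | temp     | 73.3   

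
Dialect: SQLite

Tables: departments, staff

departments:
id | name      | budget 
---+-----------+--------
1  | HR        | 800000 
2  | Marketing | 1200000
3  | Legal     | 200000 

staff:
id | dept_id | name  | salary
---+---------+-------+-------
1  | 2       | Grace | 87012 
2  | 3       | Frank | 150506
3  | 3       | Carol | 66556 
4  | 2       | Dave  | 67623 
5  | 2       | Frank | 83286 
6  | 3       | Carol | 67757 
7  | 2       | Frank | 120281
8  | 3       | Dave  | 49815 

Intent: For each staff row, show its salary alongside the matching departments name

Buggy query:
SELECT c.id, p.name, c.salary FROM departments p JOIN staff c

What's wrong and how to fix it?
Bug: JOIN with no ON clause produces a cartesian product; every staff row pairs with every departments row

Fix: Add ON c.dept_id = p.id to the JOIN

Corrected query:
SELECT c.id, p.name, c.salary FROM departments p JOIN staff c ON c.dept_id = p.id

Result:
id | name      | salary
---+-----------+-------
1  | Marketing | 87012 
2  | Legal     | 150506
3  | Legal     | 66556 
4  | Marketing | 67623 
5  | Marketing | 83286 
6  | Legal     | 67757 
7  | Marketing | 120281
8  | Legal     | 49815 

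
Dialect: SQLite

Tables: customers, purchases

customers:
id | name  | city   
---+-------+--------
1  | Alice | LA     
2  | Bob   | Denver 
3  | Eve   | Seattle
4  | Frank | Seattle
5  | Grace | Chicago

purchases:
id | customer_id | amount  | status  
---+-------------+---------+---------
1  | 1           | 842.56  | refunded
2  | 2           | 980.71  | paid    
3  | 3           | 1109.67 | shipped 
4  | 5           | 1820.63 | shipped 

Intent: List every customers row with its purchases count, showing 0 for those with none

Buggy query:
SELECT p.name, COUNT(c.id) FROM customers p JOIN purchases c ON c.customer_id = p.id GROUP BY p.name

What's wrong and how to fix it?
Bug: INNER JOIN drops customers rows that have no matching purchases rows

Fix: Use LEFT JOIN so parents without children still appear (COUNT(c.id) gives 0)

Corrected query:
SELECT p.name, COUNT(c.id) FROM customers p LEFT JOIN purchases c ON c.customer_id = p.id GROUP BY p.name

Result:
name  | COUNT(c.id)
------+------------
Alice | 1          
Bob   | 1          
Eve   | 1          
Frank | 0          
Grace | 1          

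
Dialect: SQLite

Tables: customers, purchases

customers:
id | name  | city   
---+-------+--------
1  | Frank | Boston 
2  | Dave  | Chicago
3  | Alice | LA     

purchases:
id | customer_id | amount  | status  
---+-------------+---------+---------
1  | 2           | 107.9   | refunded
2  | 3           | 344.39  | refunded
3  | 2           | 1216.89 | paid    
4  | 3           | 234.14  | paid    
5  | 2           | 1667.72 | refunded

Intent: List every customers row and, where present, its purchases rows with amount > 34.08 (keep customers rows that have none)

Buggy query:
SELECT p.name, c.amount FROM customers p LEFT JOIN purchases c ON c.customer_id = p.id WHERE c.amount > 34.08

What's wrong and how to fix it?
Bug: Filtering c.amount in WHERE discards the NULL rows produced by LEFT JOIN, turning it into an inner join

Fix: Put 'c.amount > 34.08' in the JOIN's ON clause instead of WHERE

Corrected query:
SELECT p.name, c.amount FROM customers p LEFT JOIN purchases c ON c.customer_id = p.id AND c.amount > 34.08

Result:
name  | amount 
------+--------
Frank | NULL   
Dave  | 107.9  
Dave  | 1216.89
Dave  | 1667.72
Alice | 234.14 
Alice | 344.39 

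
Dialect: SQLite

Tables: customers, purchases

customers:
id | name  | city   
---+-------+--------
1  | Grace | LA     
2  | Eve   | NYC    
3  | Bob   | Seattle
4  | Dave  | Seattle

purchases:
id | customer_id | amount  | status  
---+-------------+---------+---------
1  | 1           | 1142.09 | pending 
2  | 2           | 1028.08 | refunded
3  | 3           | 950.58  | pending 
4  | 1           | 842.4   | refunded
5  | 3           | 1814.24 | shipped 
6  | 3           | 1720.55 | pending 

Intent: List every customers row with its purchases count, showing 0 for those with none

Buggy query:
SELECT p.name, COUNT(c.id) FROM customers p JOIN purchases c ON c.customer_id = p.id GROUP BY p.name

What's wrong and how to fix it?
Bug: An inner join excludes parents with zero children

Fix: Use LEFT JOIN so parents without children still appear (COUNT(c.id) gives 0)

Corrected query:
SELECT p.name, COUNT(c.id) FROM customers p LEFT JOIN purchases c ON c.customer_id = p.id GROUP BY p.name

Result:
name  | COUNT(c.id)
------+------------
Bob   | 3          
Dave  | 0          
Eve   | 1          
Grace | 2          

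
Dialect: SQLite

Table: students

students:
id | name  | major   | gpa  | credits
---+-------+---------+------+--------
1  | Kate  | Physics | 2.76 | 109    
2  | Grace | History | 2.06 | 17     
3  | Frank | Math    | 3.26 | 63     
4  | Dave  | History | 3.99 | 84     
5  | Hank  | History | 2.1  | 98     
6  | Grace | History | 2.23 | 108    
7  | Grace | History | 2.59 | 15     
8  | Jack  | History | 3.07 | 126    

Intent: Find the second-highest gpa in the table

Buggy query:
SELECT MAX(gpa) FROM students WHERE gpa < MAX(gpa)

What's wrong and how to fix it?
Bug: The inner MAX is an aggregate inside WHERE, which is not allowed

Fix: Put the inner MAX in a scalar subquery

Corrected query:
SELECT MAX(gpa) FROM students WHERE gpa < (SELECT MAX(gpa) FROM students)

Result:
MAX(gpa)
--------
3.26    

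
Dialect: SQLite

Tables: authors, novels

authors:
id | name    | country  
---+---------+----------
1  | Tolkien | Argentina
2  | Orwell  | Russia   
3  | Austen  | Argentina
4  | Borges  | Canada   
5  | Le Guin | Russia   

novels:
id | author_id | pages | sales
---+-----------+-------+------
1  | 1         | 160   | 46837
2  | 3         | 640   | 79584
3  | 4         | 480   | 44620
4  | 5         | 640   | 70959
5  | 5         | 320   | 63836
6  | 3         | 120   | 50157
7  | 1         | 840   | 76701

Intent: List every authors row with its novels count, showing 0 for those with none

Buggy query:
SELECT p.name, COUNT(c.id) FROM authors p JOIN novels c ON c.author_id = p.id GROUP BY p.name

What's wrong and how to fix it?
Bug: An inner join excludes parents with zero children

Fix: Switch to LEFT JOIN to retain unmatched parent rows

Corrected query:
SELECT p.name, COUNT(c.id) FROM authors p LEFT JOIN novels c ON c.author_id = p.id GROUP BY p.name

Result:
name    | COUNT(c.id)
--------+------------
Austen  | 2          
Borges  | 1          
Le Guin | 2          
Orwell  | 0          
Tolkien | 2          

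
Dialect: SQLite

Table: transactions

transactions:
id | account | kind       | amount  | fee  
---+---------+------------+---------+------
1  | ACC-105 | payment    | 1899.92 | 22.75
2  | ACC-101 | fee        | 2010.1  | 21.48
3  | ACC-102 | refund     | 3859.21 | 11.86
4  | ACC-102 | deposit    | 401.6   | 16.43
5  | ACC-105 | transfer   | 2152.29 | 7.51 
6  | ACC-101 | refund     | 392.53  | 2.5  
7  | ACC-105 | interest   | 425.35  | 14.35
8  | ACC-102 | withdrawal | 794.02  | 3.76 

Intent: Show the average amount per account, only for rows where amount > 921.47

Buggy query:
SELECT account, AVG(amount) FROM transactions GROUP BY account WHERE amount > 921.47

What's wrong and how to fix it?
Bug: Row-level WHERE must come before GROUP BY in the clause order

Fix: Place WHERE between FROM and GROUP BY

Corrected query:
SELECT account, AVG(amount) FROM transactions WHERE amount > 921.47 GROUP BY account

Result:
account | AVG(amount)
--------+------------
ACC-101 | 2010.1     
ACC-102 | 3859.21    
ACC-105 | 2026.105   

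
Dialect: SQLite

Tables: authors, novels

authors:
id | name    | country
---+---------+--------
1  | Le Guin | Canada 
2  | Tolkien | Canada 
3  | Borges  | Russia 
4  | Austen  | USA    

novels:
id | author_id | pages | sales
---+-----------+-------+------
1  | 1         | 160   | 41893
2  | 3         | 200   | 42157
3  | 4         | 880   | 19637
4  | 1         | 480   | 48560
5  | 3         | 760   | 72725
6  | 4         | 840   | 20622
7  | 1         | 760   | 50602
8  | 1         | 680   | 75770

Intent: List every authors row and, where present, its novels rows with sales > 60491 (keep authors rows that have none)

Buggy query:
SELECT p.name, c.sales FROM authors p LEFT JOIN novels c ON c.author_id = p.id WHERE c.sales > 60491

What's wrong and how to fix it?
Bug: A WHERE condition on the right-hand table after LEFT JOIN drops unmatched parents

Fix: Move the right-table condition into the ON clause so unmatched parents are kept

Corrected query:
SELECT p.name, c.sales FROM authors p LEFT JOIN novels c ON c.author_id = p.id AND c.sales > 60491

Result:
name    | sales
--------+------
Le Guin | 75770
Tolkien | NULL 
Borges  | 72725
Austen  | NULL 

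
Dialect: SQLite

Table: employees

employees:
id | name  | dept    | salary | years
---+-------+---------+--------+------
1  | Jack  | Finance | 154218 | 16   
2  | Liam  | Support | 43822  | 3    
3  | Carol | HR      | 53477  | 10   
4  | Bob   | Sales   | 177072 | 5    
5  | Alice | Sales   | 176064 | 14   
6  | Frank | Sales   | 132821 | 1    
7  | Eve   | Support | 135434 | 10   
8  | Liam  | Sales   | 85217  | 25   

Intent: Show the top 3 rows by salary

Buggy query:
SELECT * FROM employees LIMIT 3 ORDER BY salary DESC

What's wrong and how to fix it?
Bug: LIMIT must come after ORDER BY

Fix: Swap the clauses: ORDER BY first, then LIMIT

Corrected query:
SELECT * FROM employees ORDER BY salary DESC LIMIT 3

Result:
id | name  | dept    | salary | years
---+-------+---------+--------+------
4  | Bob   | Sales   | 177072 | 5    
5  | Alice | Sales   | 176064 | 14   
1  | Jack  | Finance | 154218 | 16   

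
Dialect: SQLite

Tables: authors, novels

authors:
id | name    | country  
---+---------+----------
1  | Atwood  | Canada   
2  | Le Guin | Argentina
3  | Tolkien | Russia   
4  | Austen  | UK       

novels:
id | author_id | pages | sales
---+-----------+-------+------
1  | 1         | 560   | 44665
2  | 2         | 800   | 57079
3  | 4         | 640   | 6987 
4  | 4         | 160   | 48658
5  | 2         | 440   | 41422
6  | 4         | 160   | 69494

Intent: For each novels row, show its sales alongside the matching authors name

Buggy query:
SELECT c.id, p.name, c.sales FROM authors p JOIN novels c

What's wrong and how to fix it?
Bug: JOIN with no ON clause produces a cartesian product; every novels row pairs with every authors row

Fix: Specify the join condition linking the foreign key to the parent id

Corrected query:
SELECT c.id, p.name, c.sales FROM authors p JOIN novels c ON c.author_id = p.id

Result:
id | name    | sales
---+---------+------
1  | Atwood  | 44665
2  | Le Guin | 57079
3  | Austen  | 6987 
4  | Austen  | 48658
5  | Le Guin | 41422
6  | Austen  | 69494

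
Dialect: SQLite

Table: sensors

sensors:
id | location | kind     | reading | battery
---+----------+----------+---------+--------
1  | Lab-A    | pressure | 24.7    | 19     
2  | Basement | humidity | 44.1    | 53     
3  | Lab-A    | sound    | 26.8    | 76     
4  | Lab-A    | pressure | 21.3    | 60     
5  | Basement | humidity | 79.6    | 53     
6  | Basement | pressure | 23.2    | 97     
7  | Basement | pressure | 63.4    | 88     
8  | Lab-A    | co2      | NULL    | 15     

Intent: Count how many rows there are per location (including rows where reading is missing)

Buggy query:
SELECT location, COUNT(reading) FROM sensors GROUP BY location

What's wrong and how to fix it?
Bug: COUNT(column) counts non-NULL values only; rows with NULL reading aren't counted

Fix: Use COUNT(*) to count all rows regardless of NULL

Corrected query:
SELECT location, COUNT(*) FROM sensors GROUP BY location

Result:
location | COUNT(*)
---------+---------
Basement | 4       
Lab-A    | 4       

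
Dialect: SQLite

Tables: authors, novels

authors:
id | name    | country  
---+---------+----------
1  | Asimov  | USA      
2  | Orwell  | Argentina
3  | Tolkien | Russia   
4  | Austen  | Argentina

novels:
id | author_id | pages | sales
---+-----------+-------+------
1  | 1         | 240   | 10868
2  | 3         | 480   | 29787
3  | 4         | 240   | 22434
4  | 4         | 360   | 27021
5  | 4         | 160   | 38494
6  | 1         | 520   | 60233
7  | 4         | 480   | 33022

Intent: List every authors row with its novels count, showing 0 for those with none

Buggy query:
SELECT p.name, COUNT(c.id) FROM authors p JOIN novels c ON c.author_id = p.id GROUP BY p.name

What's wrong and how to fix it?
Bug: An inner join excludes parents with zero children

Fix: Switch to LEFT JOIN to retain unmatched parent rows

Corrected query:
SELECT p.name, COUNT(c.id) FROM authors p LEFT JOIN novels c ON c.author_id = p.id GROUP BY p.name

Result:
name    | COUNT(c.id)
--------+------------
Asimov  | 2          
Austen  | 4          
Orwell  | 0          
Tolkien | 1          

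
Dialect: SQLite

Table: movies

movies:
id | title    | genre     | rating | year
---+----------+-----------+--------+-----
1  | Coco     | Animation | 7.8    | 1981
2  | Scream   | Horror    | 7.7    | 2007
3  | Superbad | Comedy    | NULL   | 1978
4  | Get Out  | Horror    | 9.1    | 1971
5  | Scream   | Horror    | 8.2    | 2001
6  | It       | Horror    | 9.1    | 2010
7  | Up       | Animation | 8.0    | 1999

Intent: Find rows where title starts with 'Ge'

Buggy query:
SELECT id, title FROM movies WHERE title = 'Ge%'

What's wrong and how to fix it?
Bug: Wildcards only work with LIKE; '=' treats '%' as a literal character

Fix: Replace '=' with LIKE so 'Ge%' is treated as a pattern

Corrected query:
SELECT id, title FROM movies WHERE title LIKE 'Ge%'

Result:
id | title  
---+--------
4  | Get Out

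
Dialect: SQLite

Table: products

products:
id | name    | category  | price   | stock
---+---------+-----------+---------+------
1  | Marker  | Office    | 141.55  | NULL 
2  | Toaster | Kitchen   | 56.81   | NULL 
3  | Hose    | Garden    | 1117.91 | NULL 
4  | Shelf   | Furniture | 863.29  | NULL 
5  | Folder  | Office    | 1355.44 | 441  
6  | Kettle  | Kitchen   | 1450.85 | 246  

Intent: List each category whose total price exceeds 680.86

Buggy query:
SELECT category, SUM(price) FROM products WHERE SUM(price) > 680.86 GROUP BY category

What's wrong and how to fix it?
Bug: SUM(price) is an aggregate, but WHERE filters rows before aggregation

Fix: Use HAVING (which filters groups after aggregation) instead of WHERE

Corrected query:
SELECT category, SUM(price) FROM products GROUP BY category HAVING SUM(price) > 680.86

Result:
category  | SUM(price)
----------+-----------
Furniture | 863.29    
Garden    | 1117.91   
Kitchen   | 1507.66   
Office    | 1496.99   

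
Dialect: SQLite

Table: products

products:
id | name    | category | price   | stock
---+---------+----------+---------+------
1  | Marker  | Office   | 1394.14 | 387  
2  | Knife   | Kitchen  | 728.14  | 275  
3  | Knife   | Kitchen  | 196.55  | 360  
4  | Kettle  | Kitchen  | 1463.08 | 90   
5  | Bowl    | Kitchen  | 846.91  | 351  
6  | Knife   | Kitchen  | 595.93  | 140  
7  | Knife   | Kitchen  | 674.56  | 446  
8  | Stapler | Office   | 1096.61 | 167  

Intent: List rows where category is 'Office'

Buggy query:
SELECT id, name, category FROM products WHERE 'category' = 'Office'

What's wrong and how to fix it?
Bug: 'category' in single quotes is a string literal, not the column; the comparison is literal-vs-literal and never true

Fix: Remove the quotes around the column name (or use double quotes for an identifier)

Corrected query:
SELECT id, name, category FROM products WHERE category = 'Office'

Result:
id | name    | category
---+---------+---------
1  | Marker  | Office  
8  | Stapler | Office  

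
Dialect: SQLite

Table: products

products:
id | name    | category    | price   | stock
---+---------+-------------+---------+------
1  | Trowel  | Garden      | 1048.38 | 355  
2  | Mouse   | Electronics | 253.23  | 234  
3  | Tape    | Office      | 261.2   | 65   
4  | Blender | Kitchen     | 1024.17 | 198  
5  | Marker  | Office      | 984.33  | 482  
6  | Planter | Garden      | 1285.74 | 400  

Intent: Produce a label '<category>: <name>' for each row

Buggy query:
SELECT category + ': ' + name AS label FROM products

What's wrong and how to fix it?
Bug: SQLite uses || for string concatenation; + coerces text to numbers (yielding 0)

Fix: Use the || operator for string concatenation

Corrected query:
SELECT category || ': ' || name AS label FROM products

Result:
label             
------------------
Garden: Trowel    
Electronics: Mouse
Office: Tape      
Kitchen: Blender  
Office: Marker    
Garden: Planter   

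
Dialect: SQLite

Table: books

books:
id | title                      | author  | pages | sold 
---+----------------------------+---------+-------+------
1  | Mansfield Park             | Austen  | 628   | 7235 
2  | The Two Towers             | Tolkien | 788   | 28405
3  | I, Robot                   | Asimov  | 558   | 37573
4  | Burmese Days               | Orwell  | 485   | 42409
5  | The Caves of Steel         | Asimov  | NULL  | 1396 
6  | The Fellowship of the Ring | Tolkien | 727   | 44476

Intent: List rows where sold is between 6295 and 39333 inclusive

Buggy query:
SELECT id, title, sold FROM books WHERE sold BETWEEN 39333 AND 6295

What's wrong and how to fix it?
Bug: The bounds are reversed; BETWEEN a AND b requires a <= b to match anything

Fix: Write BETWEEN 6295 AND 39333

Corrected query:
SELECT id, title, sold FROM books WHERE sold BETWEEN 6295 AND 39333

Result:
id | title          | sold 
---+----------------+------
1  | Mansfield Park | 7235 
2  | The Two Towers | 28405
3  | I, Robot       | 37573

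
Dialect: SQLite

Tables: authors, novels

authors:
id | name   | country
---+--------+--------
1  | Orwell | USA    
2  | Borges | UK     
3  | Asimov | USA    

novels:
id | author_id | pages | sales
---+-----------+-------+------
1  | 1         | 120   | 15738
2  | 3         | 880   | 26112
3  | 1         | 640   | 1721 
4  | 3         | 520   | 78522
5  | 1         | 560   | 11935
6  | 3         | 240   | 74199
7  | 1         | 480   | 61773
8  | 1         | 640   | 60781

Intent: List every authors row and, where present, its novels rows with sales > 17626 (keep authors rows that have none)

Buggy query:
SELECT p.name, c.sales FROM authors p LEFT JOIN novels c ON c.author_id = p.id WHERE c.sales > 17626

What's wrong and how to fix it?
Bug: A WHERE condition on the right-hand table after LEFT JOIN drops unmatched parents

Fix: Put 'c.sales > 17626' in the JOIN's ON clause instead of WHERE

Corrected query:
SELECT p.name, c.sales FROM authors p LEFT JOIN novels c ON c.author_id = p.id AND c.sales > 17626

Result:
name   | sales
-------+------
Orwell | 60781
Orwell | 61773
Borges | NULL 
Asimov | 26112
Asimov | 74199
Asimov | 78522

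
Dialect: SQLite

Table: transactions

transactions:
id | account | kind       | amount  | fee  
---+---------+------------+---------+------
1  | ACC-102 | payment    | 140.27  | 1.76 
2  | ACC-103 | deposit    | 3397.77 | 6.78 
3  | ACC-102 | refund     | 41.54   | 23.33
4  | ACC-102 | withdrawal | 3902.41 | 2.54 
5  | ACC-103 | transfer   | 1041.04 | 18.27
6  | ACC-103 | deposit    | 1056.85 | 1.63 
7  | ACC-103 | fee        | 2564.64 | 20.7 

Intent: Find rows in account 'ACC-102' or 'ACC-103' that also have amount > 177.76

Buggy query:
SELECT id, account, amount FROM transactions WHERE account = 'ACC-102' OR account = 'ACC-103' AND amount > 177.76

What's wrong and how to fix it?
Bug: AND binds tighter than OR, so this parses as account = 'ACC-102' OR (account = 'ACC-103' AND amount > 177.76)

Fix: Add parentheses around the OR so the AND applies to both alternatives

Corrected query:
SELECT id, account, amount FROM transactions WHERE (account = 'ACC-102' OR account = 'ACC-103') AND amount > 177.76

Result:
id | account | amount 
---+---------+--------
2  | ACC-103 | 3397.77
4  | ACC-102 | 3902.41
5  | ACC-103 | 1041.04
6  | ACC-103 | 1056.85
7  | ACC-103 | 2564.64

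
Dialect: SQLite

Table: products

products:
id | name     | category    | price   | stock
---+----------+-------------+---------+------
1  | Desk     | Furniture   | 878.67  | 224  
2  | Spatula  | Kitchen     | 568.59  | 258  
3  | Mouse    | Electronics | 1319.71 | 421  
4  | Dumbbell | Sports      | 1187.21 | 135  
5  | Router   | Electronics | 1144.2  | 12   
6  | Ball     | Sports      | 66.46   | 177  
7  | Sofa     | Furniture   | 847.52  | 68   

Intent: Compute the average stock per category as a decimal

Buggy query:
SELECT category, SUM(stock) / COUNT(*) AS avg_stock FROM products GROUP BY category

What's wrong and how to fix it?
Bug: SUM(stock) and COUNT(*) are both integers; the division truncates the fractional part

Fix: Cast one side to REAL so the division keeps the fractional part

Corrected query:
SELECT category, SUM(stock) * 1.0 / COUNT(*) AS avg_stock FROM products GROUP BY category

Result:
category    | avg_stock
------------+----------
Electronics | 216.5    
Furniture   | 146      
Kitchen     | 258      
Sports      | 156      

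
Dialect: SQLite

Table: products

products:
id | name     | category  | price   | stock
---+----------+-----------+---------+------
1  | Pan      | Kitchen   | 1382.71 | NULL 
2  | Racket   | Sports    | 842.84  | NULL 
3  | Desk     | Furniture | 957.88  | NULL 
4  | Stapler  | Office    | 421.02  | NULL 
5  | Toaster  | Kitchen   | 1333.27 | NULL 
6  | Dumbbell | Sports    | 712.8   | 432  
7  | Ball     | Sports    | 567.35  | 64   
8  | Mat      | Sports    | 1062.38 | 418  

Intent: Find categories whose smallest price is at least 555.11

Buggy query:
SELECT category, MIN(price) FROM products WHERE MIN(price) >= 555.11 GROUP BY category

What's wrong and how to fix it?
Bug: Aggregates like MIN are computed per group after WHERE runs

Fix: Replace WHERE with HAVING after the GROUP BY

Corrected query:
SELECT category, MIN(price) FROM products GROUP BY category HAVING MIN(price) >= 555.11

Result:
category  | MIN(price)
----------+-----------
Furniture | 957.88    
Kitchen   | 1333.27   
Sports    | 567.35    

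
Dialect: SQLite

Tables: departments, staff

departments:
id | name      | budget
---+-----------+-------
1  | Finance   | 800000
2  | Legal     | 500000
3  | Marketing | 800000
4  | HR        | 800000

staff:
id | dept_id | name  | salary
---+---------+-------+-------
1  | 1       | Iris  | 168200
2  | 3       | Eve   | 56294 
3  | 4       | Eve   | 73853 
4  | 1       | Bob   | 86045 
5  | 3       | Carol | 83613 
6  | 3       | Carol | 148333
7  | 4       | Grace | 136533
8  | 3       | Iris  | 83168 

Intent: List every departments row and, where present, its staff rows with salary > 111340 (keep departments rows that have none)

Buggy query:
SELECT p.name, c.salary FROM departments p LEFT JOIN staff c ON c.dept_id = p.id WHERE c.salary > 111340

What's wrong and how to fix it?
Bug: A WHERE condition on the right-hand table after LEFT JOIN drops unmatched parents

Fix: Put 'c.salary > 111340' in the JOIN's ON clause instead of WHERE

Corrected query:
SELECT p.name, c.salary FROM departments p LEFT JOIN staff c ON c.dept_id = p.id AND c.salary > 111340

Result:
name      | salary
----------+-------
Finance   | 168200
Legal     | NULL  
Marketing | 148333
HR        | 136533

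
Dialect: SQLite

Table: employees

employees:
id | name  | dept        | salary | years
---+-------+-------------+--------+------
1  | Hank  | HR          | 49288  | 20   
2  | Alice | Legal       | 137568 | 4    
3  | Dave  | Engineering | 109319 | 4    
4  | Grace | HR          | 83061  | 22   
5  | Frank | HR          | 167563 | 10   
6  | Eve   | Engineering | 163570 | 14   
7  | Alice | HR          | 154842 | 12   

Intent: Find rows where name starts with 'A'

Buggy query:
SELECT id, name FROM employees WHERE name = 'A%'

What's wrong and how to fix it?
Bug: '=' compares the literal string including the % character; pattern matching needs LIKE

Fix: Use LIKE for wildcard pattern matching

Corrected query:
SELECT id, name FROM employees WHERE name LIKE 'A%'

Result:
id | name 
---+------
2  | Alice
7  | Alice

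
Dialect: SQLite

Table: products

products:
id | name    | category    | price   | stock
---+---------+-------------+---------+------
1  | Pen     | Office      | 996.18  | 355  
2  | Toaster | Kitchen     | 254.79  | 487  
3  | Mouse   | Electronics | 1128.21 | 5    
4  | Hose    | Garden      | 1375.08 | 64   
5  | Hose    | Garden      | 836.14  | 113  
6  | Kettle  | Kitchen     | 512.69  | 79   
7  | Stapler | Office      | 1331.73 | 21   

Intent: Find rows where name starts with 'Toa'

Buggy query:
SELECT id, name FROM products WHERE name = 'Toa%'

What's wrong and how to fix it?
Bug: '=' compares the literal string including the % character; pattern matching needs LIKE

Fix: Replace '=' with LIKE so 'Toa%' is treated as a pattern

Corrected query:
SELECT id, name FROM products WHERE name LIKE 'Toa%'

Result:
id | name   
---+--------
2  | Toaster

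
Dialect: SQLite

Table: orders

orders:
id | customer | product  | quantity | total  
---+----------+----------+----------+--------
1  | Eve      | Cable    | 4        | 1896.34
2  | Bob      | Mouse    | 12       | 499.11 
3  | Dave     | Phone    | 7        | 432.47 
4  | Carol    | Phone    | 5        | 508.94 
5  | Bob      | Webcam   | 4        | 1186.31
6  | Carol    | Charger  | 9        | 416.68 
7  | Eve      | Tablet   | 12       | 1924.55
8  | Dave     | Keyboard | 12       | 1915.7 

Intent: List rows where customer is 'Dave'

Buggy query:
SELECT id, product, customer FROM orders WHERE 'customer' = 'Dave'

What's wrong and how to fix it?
Bug: 'customer' in single quotes is a string literal, not the column; the comparison is literal-vs-literal and never true

Fix: Remove the quotes around the column name (or use double quotes for an identifier)

Corrected query:
SELECT id, product, customer FROM orders WHERE customer = 'Dave'

Result:
id | product  | customer
---+----------+---------
3  | Phone    | Dave    
8  | Keyboard | Dave    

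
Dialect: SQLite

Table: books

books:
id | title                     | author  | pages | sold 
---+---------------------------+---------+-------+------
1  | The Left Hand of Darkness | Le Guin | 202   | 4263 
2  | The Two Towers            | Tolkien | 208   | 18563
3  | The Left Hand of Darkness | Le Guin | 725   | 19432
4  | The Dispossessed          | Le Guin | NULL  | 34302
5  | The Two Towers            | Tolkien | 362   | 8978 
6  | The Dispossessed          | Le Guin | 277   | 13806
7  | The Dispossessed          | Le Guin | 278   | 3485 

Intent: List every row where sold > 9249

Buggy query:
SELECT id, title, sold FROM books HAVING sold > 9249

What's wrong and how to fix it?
Bug: HAVING filters the output of aggregation, but this query has no GROUP BY and no aggregate functions, so SQLite rejects it (HAVING clause on a non-aggregate query); the condition here is per row

Fix: Use WHERE for row-level filtering

Corrected query:
SELECT id, title, sold FROM books WHERE sold > 9249

Result:
id | title                     | sold 
---+---------------------------+------
2  | The Two Towers            | 18563
3  | The Left Hand of Darkness | 19432
4  | The Dispossessed          | 34302
6  | The Dispossessed          | 13806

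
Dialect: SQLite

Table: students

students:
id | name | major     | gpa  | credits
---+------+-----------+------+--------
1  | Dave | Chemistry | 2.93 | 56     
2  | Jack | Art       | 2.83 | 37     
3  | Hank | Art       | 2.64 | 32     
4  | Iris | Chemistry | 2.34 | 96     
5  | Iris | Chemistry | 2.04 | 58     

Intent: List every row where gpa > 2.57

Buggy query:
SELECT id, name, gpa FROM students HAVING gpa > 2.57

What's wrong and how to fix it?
Bug: This is a non-aggregate query (no GROUP BY, no aggregates), so in SQLite the HAVING clause is invalid here; a row-level condition belongs in WHERE

Fix: Replace HAVING with WHERE since the condition applies to individual rows

Corrected query:
SELECT id, name, gpa FROM students WHERE gpa > 2.57

Result:
id | name | gpa 
---+------+-----
1  | Dave | 2.93
2  | Jack | 2.83
3  | Hank | 2.64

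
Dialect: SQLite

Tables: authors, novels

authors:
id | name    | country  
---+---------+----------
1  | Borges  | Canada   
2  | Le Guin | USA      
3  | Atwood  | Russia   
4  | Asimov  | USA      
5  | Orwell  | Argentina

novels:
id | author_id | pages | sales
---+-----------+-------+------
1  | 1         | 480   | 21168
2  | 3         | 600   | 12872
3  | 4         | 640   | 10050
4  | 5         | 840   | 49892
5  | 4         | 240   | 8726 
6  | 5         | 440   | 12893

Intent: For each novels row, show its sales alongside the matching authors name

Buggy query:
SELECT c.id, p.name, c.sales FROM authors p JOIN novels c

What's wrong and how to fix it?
Bug: JOIN with no ON clause produces a cartesian product; every novels row pairs with every authors row

Fix: Specify the join condition linking the foreign key to the parent id

Corrected query:
SELECT c.id, p.name, c.sales FROM authors p JOIN novels c ON c.author_id = p.id

Result:
id | name   | sales
---+--------+------
1  | Borges | 21168
2  | Atwood | 12872
3  | Asimov | 10050
4  | Orwell | 49892
5  | Asimov | 8726 
6  | Orwell | 12893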